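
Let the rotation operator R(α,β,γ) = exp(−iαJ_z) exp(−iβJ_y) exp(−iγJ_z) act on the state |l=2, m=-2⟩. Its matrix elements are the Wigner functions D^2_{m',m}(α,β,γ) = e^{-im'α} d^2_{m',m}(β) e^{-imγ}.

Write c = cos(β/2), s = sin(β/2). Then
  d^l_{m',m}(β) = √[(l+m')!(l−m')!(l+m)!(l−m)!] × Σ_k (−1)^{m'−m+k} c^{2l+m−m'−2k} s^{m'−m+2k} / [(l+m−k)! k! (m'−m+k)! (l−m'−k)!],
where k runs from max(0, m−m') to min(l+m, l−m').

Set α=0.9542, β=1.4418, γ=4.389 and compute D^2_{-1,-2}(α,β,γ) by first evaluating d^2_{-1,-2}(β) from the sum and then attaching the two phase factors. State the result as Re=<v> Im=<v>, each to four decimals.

Re=0.5334 Im=0.1693

First d^2_{-1,-2}(β=1.4418), then the phase factors e^{-i(-1)α} and e^{-i(-2)γ}:
With c≡cos(β/2)=0.751212 and s≡sin(β/2)=0.660061, N=[1·6·1·24]^{1/2}=12.000000
k: max(0,(-2)−(-1))=0 … min(2+(-2),2−(-1))=0
  k=0: (−1)^1·12.0000/(6)·0.7512^3·0.6601^1 = -0.559631
d^2_{-1,-2}(1.4418) = -0.559631
D = (+0.578262+0.815851i)·(-0.559631)·(-0.798030+0.602618i) = +0.533394+0.169346i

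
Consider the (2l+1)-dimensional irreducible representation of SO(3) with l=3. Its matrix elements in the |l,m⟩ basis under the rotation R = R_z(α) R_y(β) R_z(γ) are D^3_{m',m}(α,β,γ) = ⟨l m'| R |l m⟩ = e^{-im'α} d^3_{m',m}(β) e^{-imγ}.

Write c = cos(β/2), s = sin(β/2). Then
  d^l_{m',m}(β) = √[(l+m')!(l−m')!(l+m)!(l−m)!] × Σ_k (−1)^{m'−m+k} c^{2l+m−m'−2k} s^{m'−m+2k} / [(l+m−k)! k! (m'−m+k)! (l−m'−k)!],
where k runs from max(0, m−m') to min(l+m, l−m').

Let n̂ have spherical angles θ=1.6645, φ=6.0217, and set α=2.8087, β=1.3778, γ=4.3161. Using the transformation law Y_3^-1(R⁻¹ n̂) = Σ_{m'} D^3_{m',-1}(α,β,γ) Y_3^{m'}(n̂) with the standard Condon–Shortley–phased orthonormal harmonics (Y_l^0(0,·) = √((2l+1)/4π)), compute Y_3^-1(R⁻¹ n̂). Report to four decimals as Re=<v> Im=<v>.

Need the full column D^3_{m',-1} for m'=−3..3 at α=2.8087, β=1.3778, γ=4.3161.
cos(β/2)=0.771946, sin(β/2)=0.635688
d^3_{-3,-1}: single k=2 term ⇒ +0.555752;  D = +0.547184+0.097215i
d^3_{-2,-1}: k∈[1..2] ⇒ +0.551034 -0.747349 = -0.196315;  D = +0.171455+0.095617i
d^3_{-1,-1}: k∈[0..2] ⇒ +0.211602 -1.147957 +0.583851 = -0.352504;  D = -0.234859-0.262869i
d^3_{0,-1}: k∈[0..2] ⇒ -0.603627 +1.228019 -0.277587 = +0.346805;  D = -0.133866-0.319928i
d^3_{1,-1}: k∈[0..2] ⇒ +0.860968 -0.778468 +0.065988 = +0.148488;  D = +0.009407+0.148190i
d^3_{2,-1}: k∈[0..1] ⇒ -0.747349 +0.253401 = -0.493948;  D = -0.131512+0.476119i
d^3_{3,-1}: single k=0 term ⇒ +0.376874;  D = -0.213542+0.310538i
Y_3^{m'}(θ=1.6645,φ=6.0217) and Σ D·Y over m':
  (+0.5472+0.0972i)·(+0.2914+0.2909i)  (+0.1715+0.0956i)·(-0.0821-0.0473i)  (-0.2349-0.2629i)·(-0.2972-0.0795i)  (-0.1339-0.3199i)·(+0.1032+0.0000i)  (+0.0094+0.1482i)·(+0.2972-0.0795i)  (-0.1315+0.4761i)·(-0.0821+0.0473i)  (-0.2135+0.3105i)·(-0.2914+0.2909i)
Y_3^-1(R⁻¹ n̂) = +0.131458+0.080672i

Re=0.1315 Im=0.0807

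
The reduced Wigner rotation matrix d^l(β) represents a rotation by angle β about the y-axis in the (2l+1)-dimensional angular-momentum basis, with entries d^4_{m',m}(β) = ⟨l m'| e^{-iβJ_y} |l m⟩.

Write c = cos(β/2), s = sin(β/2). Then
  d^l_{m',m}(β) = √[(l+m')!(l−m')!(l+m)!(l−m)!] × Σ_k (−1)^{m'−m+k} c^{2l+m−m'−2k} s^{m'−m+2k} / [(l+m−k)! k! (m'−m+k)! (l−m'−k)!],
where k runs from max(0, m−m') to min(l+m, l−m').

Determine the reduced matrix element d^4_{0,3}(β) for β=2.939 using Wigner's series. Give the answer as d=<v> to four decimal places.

d^4_{0,3}(β=2.939) via Wigner's sum:
Half-angle: c=0.101123, s=0.994874. N=√(24·24·5040·1)=1703.830978
k: max(0,(3)−(0))=3 … min(4+(3),4−(0))=4
  k=3: (−1)^0·1703.8310/(144)·0.1011^5·0.9949^3 = +0.000123
  k=4: (−1)^1·1703.8310/(144)·0.1011^3·0.9949^5 = -0.011925
d^4_{0,3}(2.939) = +0.000123 -0.011925 = -0.011802

d=-0.0118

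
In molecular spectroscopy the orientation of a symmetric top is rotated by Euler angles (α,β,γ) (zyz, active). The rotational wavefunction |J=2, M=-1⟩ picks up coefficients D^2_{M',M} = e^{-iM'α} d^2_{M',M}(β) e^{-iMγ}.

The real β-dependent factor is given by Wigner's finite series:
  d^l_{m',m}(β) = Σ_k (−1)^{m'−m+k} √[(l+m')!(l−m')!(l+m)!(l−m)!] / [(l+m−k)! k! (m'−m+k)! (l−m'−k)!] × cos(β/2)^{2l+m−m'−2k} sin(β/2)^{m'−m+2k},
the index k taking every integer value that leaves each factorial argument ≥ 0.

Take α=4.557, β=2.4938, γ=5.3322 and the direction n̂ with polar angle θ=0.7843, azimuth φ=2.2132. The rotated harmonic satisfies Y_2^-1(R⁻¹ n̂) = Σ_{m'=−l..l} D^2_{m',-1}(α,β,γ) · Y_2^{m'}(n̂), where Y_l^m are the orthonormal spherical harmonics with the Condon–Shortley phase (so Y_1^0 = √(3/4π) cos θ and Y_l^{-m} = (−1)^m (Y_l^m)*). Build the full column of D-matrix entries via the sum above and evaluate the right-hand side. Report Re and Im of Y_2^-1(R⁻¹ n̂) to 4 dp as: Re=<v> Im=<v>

Re=-0.2610 Im=-0.2140

Need the full column D^2_{m',-1} for m'=−2..2 at α=4.557, β=2.4938, γ=5.3322.
cos(β/2)=0.318263, sin(β/2)=0.948003
d^2_{-2,-1}: single k=1 term ⇒ +0.061122;  D = -0.018589+0.058226i
d^2_{-1,-1}: k∈[0..1] ⇒ +0.010260 -0.273094 = -0.262834;  D = +0.234995+0.117725i
d^2_{0,-1}: k∈[0..1] ⇒ -0.074859 +0.664186 = +0.589328;  D = +0.342329-0.479706i
d^2_{1,-1}: k∈[0..1] ⇒ +0.273094 -0.807678 = -0.534584;  D = -0.381843-0.374133i
d^2_{2,-1}: single k=0 term ⇒ -0.542306;  D = +0.434914-0.323953i
Y_2^{m'}(θ=0.7843,φ=2.2132) and Σ D·Y over m':
  (-0.0186+0.0582i)·(-0.0544+0.1849i)  (+0.2350+0.1177i)·(-0.2314-0.3093i)  (+0.3423-0.4797i)·(+0.1587+0.0000i)  (-0.3818-0.3741i)·(+0.2314-0.3093i)  (+0.4349-0.3240i)·(-0.0544-0.1849i)
Y_2^-1(R⁻¹ n̂) = -0.261005-0.213958i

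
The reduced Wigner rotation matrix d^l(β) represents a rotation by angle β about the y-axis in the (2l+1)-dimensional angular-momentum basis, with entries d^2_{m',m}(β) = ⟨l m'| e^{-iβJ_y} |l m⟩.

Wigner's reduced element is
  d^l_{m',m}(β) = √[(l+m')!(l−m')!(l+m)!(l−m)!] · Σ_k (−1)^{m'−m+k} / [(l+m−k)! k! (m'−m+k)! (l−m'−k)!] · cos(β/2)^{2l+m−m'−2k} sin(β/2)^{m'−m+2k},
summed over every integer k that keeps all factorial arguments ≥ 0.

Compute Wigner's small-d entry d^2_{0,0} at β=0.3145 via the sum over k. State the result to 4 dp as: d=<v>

d=0.8565

d^2_{0,0}(β=0.3145) via Wigner's sum:
c=cos(0.3145/2)=0.987662, s=sin(0.3145/2)=0.156603; N=√[2·2·2·2]=4.000000
k: max(0,(0)−(0))=0 … min(2+(0),2−(0))=2
  k=0: (−1)^0·4.0000/(4)·0.9877^4·0.1566^0 = +0.951553
  k=1: (−1)^1·4.0000/(1)·0.9877^2·0.1566^2 = -0.095692
  k=2: (−1)^2·4.0000/(4)·0.9877^0·0.1566^4 = +0.000601
d^2_{0,0}(0.3145) = +0.951553 -0.095692 +0.000601 = +0.856462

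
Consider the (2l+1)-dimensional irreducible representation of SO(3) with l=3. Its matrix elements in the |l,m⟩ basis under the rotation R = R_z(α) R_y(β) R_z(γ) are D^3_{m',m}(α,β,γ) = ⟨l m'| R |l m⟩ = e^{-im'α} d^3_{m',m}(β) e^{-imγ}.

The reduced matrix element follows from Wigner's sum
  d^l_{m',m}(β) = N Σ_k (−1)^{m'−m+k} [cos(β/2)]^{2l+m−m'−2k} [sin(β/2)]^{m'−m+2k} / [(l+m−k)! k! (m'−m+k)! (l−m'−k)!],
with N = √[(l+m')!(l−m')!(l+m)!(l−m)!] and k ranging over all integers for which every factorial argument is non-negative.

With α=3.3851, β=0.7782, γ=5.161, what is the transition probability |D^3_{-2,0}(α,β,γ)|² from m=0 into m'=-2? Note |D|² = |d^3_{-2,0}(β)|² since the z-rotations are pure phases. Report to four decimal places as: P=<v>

P=0.2310

First d^3_{-2,0}(β=0.7782), then the phase factors e^{-i(-2)α} and e^{-i(0)γ}:
Half-angle: c=0.925251, s=0.379356. N=√(1·120·6·6)=65.726707
k: max(0,(0)−(-2))=2 … min(3+(0),3−(-2))=3
  k=2: (−1)^0·65.7267/(12)·0.9253^4·0.3794^2 = +0.577686
  k=3: (−1)^1·65.7267/(12)·0.9253^2·0.3794^4 = -0.097111
d^3_{-2,0}(0.7782) = +0.577686 -0.097111 = +0.480576
|D^3_{-2,0}|² = |d^3_{-2,0}(β)|² = (+0.480576)² = 0.230953 (the z-rotation phases have unit modulus)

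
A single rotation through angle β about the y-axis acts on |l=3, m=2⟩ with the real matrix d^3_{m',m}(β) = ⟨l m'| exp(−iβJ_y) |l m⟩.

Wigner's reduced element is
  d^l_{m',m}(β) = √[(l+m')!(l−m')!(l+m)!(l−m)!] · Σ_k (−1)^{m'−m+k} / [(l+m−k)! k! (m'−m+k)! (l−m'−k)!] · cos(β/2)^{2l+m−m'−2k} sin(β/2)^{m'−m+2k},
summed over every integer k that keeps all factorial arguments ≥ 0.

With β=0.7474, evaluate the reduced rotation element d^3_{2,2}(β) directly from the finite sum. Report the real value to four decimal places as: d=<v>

d=0.1505

d^3_{2,2}(β=0.7474) via Wigner's sum:
Half-angle: c=0.930983, s=0.365063. N=√(120·1·120·1)=120.000000
k∈{0,1} keeps every argument non-negative
  k=0: (−1)^0·120.0000/(120)·0.9310^6·0.3651^0 = +0.651104
  k=1: (−1)^1·120.0000/(24)·0.9310^4·0.3651^2 = -0.500578
d^3_{2,2}(0.7474) = +0.651104 -0.500578 = +0.150526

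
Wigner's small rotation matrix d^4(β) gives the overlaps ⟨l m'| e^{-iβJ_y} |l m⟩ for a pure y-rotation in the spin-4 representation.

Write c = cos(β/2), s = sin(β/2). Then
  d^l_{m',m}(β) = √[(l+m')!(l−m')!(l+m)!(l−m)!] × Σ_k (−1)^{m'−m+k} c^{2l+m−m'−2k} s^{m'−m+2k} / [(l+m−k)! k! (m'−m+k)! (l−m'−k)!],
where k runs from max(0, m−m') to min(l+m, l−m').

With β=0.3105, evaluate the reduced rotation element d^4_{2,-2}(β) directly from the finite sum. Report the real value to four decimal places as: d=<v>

d^4_{2,-2}(β=0.3105) via Wigner's sum:
Half-angle: c=0.987973, s=0.154627. N=√(720·2·2·720)=1440.000000
k: max(0,(-2)−(2))=0 … min(4+(-2),4−(2))=2
  k=0: (−1)^4·1440.0000/(96)·0.9880^4·0.1546^4 = +0.008170
  k=1: (−1)^5·1440.0000/(120)·0.9880^2·0.1546^6 = -0.000160
  k=2: (−1)^6·1440.0000/(1440)·0.9880^0·0.1546^8 = +0.000000
d^4_{2,-2}(0.3105) = +0.008170 -0.000160 +0.000000 = +0.008010

d=0.0080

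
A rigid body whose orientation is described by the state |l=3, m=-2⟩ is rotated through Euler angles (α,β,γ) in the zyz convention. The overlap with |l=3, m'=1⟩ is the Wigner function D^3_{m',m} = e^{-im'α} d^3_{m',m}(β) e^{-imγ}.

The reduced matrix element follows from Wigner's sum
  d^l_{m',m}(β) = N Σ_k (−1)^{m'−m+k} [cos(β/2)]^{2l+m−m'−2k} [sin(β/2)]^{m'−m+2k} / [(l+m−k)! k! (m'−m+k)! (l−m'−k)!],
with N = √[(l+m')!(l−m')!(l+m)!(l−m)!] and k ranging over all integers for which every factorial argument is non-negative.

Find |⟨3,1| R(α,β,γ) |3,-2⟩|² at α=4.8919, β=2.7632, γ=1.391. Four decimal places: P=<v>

P=0.2537

D^3_{1,-2}(4.8919,2.7632,1.391) = e^{-i·1·4.8919}·d^3_{1,-2}(2.7632)·e^{-i·-2·1.391}. Compute d first:
With c≡cos(β/2)=0.188070 and s≡sin(β/2)=0.982156, N=[24·2·1·120]^{1/2}=75.894664
Admissible k: 0..1 (factorial args all ≥0)
  k=0: (−1)^3·75.8947/(12)·0.1881^3·0.9822^3 = -0.039859
  k=1: (−1)^4·75.8947/(24)·0.1881^1·0.9822^5 = +0.543526
d^3_{1,-2}(2.7632) = -0.039859 +0.543526 = +0.503667
|D^3_{1,-2}|² = |d^3_{1,-2}(β)|² = (+0.503667)² = 0.253680 (the z-rotation phases have unit modulus)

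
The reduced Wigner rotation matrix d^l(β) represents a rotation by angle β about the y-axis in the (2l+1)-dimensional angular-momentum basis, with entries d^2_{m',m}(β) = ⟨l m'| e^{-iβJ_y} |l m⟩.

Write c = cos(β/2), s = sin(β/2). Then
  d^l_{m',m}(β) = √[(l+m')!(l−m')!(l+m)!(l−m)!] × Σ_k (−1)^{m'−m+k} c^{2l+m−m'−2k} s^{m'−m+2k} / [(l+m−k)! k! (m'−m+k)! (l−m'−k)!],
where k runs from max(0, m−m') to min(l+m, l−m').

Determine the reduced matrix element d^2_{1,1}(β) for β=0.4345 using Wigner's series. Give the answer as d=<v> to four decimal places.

d^2_{1,1}(β=0.4345) via Wigner's sum:
c=cos(0.4345/2)=0.976494, s=sin(0.4345/2)=0.215545; N=√[6·1·6·1]=6.000000
Admissible k: 0..1 (factorial args all ≥0)
  k=0: (−1)^0·6.0000/(6)·0.9765^4·0.2155^0 = +0.909239
  k=1: (−1)^1·6.0000/(2)·0.9765^2·0.2155^2 = -0.132904
d^2_{1,1}(0.4345) = +0.909239 -0.132904 = +0.776336

d=0.7763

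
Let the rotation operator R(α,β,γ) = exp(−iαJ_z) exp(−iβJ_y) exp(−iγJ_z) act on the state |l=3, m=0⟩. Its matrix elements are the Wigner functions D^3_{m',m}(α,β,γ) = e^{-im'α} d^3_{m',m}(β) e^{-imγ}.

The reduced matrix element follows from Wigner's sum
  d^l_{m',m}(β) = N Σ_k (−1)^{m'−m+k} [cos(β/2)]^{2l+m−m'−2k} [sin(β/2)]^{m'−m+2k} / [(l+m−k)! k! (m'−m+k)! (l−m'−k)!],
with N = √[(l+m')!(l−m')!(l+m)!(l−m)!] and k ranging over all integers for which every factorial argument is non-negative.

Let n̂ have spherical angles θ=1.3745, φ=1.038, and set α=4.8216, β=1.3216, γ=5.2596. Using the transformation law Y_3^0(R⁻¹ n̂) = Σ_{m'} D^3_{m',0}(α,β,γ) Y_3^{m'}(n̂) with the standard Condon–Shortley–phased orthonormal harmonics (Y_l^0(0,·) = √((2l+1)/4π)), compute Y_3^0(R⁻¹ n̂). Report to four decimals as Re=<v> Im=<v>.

Re=0.1216 Im=0.0000

Need the full column D^3_{m',0} for m'=−3..3 at α=4.8216, β=1.3216, γ=5.2596.
cos(β/2)=0.789501, sin(β/2)=0.613749
d^3_{-3,0}: single k=3 term ⇒ +0.508798;  D = -0.163733+0.481733i
d^3_{-2,0}: k∈[2..3] ⇒ +0.801592 -0.484427 = +0.317165;  D = -0.309629-0.068726i
d^3_{-1,0}: k∈[1..3] ⇒ +0.652148 -1.182340 +0.238175 = -0.292017;  D = -0.031828+0.290278i
d^3_{0,0}: k∈[0..3] ⇒ +0.242169 -1.317151 +0.795995 -0.053449 = -0.332436;  D = -0.332436+0.000000i
d^3_{1,0}: k∈[0..2] ⇒ -0.652148 +1.182340 -0.238175 = +0.292017;  D = +0.031828+0.290278i
d^3_{2,0}: k∈[0..1] ⇒ +0.801592 -0.484427 = +0.317165;  D = -0.309629+0.068726i
d^3_{3,0}: single k=0 term ⇒ -0.508798;  D = +0.163733+0.481733i
Y_3^{m'}(θ=1.3745,φ=1.038) and Σ D·Y over m':
  (-0.1637+0.4817i)·(-0.3935-0.0109i)  (-0.3096-0.0687i)·(-0.0928-0.1678i)  (-0.0318+0.2903i)·(-0.1304+0.2211i)  (-0.3324+0.0000i)·(-0.2045+0.0000i)  (+0.0318+0.2903i)·(+0.1304+0.2211i)  (-0.3096+0.0687i)·(-0.0928+0.1678i)  (+0.1637+0.4817i)·(+0.3935-0.0109i)
Y_3^0(R⁻¹ n̂) = +0.121645+0.000000i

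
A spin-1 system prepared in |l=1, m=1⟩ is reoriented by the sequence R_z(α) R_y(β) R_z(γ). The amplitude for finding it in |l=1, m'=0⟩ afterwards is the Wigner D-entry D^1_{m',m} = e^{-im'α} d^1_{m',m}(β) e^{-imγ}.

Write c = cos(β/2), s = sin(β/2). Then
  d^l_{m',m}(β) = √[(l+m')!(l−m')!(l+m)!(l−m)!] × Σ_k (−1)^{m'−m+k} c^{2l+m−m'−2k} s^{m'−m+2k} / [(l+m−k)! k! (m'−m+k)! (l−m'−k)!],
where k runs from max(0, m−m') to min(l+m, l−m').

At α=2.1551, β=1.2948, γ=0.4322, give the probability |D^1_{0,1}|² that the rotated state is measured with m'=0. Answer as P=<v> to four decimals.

Split into d^1_{0,1}(β=1.2948) × two z-phases.
With c≡cos(β/2)=0.797655 and s≡sin(β/2)=0.603115, N=[1·1·2·1]^{1/2}=1.414214
k∈{1} keeps every argument non-negative
  k=1: (−1)^0·1.4142/(1)·0.7977^1·0.6031^1 = +0.680346
d^1_{0,1}(1.2948) = +0.680346
|D^1_{0,1}|² = |d^1_{0,1}(β)|² = (+0.680346)² = 0.462870 (the z-rotation phases have unit modulus)

P=0.4629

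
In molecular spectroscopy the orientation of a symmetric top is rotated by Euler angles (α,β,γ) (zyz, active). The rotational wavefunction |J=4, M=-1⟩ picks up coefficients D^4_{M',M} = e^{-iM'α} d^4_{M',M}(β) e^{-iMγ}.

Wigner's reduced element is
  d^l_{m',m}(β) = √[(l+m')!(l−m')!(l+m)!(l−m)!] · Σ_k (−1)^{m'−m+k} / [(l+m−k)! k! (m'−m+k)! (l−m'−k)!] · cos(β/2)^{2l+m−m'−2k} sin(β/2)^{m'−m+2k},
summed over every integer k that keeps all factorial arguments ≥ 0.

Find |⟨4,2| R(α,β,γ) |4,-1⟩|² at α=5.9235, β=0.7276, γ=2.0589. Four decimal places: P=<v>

First d^4_{2,-1}(β=0.7276), then the phase factors e^{-i(2)α} and e^{-i(-1)γ}:
With c≡cos(β/2)=0.934551 and s≡sin(β/2)=0.355828, N=[720·2·6·120]^{1/2}=1018.233765
Admissible k: 0..2 (factorial args all ≥0)
  k=0: (−1)^3·1018.2338/(72)·0.9346^5·0.3558^3 = -0.454205
  k=1: (−1)^4·1018.2338/(48)·0.9346^3·0.3558^5 = +0.098768
  k=2: (−1)^5·1018.2338/(240)·0.9346^1·0.3558^7 = -0.002864
d^4_{2,-1}(0.7276) = -0.454205 +0.098768 -0.002864 = -0.358300
|D^4_{2,-1}|² = |d^4_{2,-1}(β)|² = (-0.358300)² = 0.128379 (the z-rotation phases have unit modulus)

P=0.1284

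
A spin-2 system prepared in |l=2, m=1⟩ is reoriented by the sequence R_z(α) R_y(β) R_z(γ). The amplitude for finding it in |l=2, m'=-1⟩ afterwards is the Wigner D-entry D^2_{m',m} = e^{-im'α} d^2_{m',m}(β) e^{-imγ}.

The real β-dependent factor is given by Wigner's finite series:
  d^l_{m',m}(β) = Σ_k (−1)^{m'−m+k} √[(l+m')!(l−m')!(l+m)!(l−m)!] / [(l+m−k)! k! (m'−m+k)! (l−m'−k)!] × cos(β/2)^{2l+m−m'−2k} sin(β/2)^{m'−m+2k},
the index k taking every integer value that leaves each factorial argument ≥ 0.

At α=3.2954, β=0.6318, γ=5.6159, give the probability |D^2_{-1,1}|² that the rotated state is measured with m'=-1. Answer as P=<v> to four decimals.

P=0.0636

Split into d^2_{-1,1}(β=0.6318) × two z-phases.
With c≡cos(β/2)=0.950517 and s≡sin(β/2)=0.310672, N=[1·6·6·1]^{1/2}=6.000000
k: max(0,(1)−(-1))=2 … min(2+(1),2−(-1))=3
  k=2: (−1)^0·6.0000/(2)·0.9505^2·0.3107^2 = +0.261605
  k=3: (−1)^1·6.0000/(6)·0.9505^0·0.3107^4 = -0.009316
d^2_{-1,1}(0.6318) = +0.261605 -0.009316 = +0.252289
|D^2_{-1,1}|² = |d^2_{-1,1}(β)|² = (+0.252289)² = 0.063650 (the z-rotation phases have unit modulus)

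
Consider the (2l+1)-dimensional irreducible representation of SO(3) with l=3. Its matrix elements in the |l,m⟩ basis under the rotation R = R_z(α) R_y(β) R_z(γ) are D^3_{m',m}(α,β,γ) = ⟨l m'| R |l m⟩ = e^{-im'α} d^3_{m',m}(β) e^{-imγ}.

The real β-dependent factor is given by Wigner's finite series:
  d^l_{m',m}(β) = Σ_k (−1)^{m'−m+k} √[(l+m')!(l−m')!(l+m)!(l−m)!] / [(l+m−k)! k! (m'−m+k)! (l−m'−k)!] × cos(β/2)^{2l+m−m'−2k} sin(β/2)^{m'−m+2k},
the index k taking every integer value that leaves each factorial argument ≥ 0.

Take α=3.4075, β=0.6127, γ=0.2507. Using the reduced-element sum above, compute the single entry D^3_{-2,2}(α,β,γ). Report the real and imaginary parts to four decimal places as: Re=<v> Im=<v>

Split into d^3_{-2,2}(β=0.6127) × two z-phases.
Half-angle: c=0.953441, s=0.301581. N=√(1·120·120·1)=120.000000
k∈{4,5} keeps every argument non-negative
  k=4: (−1)^0·120.0000/(24)·0.9534^2·0.3016^4 = +0.037599
  k=5: (−1)^1·120.0000/(120)·0.9534^0·0.3016^6 = -0.000752
d^3_{-2,2}(0.6127) = +0.037599 -0.000752 = +0.036846
Attach z-rotation phases: D = e^{-i(-2)(3.4075)}·(+0.036846)·e^{-i(2)(0.2507)} = +0.036829+0.001120i

Re=0.0368 Im=0.0011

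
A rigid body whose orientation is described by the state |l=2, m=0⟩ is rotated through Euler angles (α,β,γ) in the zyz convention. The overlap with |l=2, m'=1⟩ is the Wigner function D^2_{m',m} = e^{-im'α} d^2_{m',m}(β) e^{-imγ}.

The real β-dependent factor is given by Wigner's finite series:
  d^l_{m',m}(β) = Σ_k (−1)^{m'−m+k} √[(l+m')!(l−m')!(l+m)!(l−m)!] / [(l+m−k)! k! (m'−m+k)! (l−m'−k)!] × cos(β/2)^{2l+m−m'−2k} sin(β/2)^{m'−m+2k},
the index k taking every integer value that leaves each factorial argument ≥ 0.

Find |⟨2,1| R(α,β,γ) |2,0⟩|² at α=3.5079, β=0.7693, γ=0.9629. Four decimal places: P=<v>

Split into d^2_{1,0}(β=0.7693) × two z-phases.
Half-angle: c=0.926930, s=0.375235. N=√(6·1·2·2)=4.898979
k∈{0,1} keeps every argument non-negative
  k=0: (−1)^1·4.8990/(2)·0.9269^3·0.3752^1 = -0.732014
  k=1: (−1)^2·4.8990/(2)·0.9269^1·0.3752^3 = +0.119959
d^2_{1,0}(0.7693) = -0.732014 +0.119959 = -0.612055
|D^2_{1,0}|² = |d^2_{1,0}(β)|² = (-0.612055)² = 0.374611 (the z-rotation phases have unit modulus)

P=0.3746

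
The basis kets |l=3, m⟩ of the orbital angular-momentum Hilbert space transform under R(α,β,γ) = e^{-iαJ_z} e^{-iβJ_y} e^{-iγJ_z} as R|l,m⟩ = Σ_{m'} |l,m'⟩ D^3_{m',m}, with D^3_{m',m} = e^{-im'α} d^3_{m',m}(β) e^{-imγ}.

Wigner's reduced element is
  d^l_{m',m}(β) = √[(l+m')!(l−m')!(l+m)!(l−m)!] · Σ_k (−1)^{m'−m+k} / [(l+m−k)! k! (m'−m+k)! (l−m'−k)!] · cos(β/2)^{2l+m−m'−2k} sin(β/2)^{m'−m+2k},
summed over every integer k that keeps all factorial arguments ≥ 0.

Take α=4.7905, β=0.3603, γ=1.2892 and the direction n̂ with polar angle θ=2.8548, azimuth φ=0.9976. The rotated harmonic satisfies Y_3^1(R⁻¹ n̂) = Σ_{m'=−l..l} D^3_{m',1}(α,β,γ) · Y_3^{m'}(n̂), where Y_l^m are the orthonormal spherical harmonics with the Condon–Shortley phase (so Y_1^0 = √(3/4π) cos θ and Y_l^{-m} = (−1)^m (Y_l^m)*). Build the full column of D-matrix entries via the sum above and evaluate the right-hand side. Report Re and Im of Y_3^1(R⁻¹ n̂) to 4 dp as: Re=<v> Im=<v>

Re=-0.2440 Im=0.0914

Need the full column D^3_{m',1} for m'=−3..3 at α=4.7905, β=0.3603, γ=1.2892.
cos(β/2)=0.983817, sin(β/2)=0.179177
d^3_{-3,1}: single k=4 term ⇒ +0.003864;  D = +0.003361+0.001906i
d^3_{-2,1}: k∈[3..4] ⇒ +0.034643 -0.000575 = +0.034069;  D = -0.014444+0.030855i
d^3_{-1,1}: k∈[2..4] ⇒ +0.180457 -0.007981 +0.000033 = +0.172509;  D = -0.161469-0.060723i
d^3_{0,1}: k∈[1..3] ⇒ +0.572064 -0.056925 +0.000629 = +0.515768;  D = +0.143327-0.495454i
d^3_{1,1}: k∈[0..2] ⇒ +0.906746 -0.240609 +0.005986 = +0.672122;  D = +0.658255+0.135825i
d^3_{2,1}: k∈[0..1] ⇒ -0.522220 +0.034643 = -0.487577;  D = +0.060970-0.483750i
d^3_{3,1}: single k=0 term ⇒ +0.116484;  D = -0.116354-0.005503i
Y_3^{m'}(θ=2.8548,φ=0.9976) and Σ D·Y over m':
  (+0.0034+0.0019i)·(-0.0093-0.0014i)  (-0.0144+0.0309i)·(+0.0323+0.0715i)  (-0.1615-0.0607i)·(+0.1785-0.2765i)  (+0.1433-0.4955i)·(-0.5727+0.0000i)  (+0.6583+0.1358i)·(-0.1785-0.2765i)  (+0.0610-0.4837i)·(+0.0323-0.0715i)  (-0.1164-0.0055i)·(+0.0093-0.0014i)
Y_3^1(R⁻¹ n̂) = -0.244020+0.091353i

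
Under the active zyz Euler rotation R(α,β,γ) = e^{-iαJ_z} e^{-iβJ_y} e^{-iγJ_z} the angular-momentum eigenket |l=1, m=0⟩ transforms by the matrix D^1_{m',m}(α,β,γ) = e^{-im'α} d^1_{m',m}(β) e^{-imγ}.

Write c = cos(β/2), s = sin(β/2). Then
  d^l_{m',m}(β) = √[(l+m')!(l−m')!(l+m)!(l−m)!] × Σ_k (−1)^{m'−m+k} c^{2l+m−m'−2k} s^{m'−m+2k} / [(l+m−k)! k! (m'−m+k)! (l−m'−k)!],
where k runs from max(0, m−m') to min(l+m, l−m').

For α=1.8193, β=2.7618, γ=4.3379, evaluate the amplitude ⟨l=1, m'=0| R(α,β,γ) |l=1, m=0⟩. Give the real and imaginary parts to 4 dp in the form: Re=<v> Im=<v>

Re=-0.9287 Im=0.0000

D^1_{0,0}(1.8193,2.7618,4.3379) = e^{-i·0·1.8193}·d^1_{0,0}(2.7618)·e^{-i·0·4.3379}. Compute d first:
Half-angle: c=0.188757, s=0.982024. N=√(1·1·1·1)=1.000000
The bounds max(0,m−m')=0 and min(l+m,l−m')=1 give 2 terms
  k=0: (−1)^0·1.0000/(1)·0.1888^2·0.9820^0 = +0.035629
  k=1: (−1)^1·1.0000/(1)·0.1888^0·0.9820^2 = -0.964371
d^1_{0,0}(2.7618) = +0.035629 -0.964371 = -0.928742
Attach z-rotation phases: D = e^{-i(0)(1.8193)}·(-0.928742)·e^{-i(0)(4.3379)} = -0.928742+0.000000i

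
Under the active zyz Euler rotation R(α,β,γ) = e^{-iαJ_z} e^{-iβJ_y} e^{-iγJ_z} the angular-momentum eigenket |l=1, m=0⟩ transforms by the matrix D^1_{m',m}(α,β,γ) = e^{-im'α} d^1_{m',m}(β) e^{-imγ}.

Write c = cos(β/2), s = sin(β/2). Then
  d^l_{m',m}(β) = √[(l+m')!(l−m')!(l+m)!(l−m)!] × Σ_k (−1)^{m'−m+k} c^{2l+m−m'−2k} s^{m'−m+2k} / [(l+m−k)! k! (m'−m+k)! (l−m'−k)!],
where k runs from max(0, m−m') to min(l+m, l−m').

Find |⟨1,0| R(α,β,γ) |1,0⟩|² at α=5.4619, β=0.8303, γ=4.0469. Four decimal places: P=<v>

P=0.4552

Split into d^1_{0,0}(β=0.8303) × two z-phases.
c=cos(0.8303/2)=0.915056, s=sin(0.8303/2)=0.403327; N=√[1·1·1·1]=1.000000
Admissible k: 0..1 (factorial args all ≥0)
  k=0: (−1)^0·1.0000/(1)·0.9151^2·0.4033^0 = +0.837327
  k=1: (−1)^1·1.0000/(1)·0.9151^0·0.4033^2 = -0.162673
d^1_{0,0}(0.8303) = +0.837327 -0.162673 = +0.674654
|D^1_{0,0}|² = |d^1_{0,0}(β)|² = (+0.674654)² = 0.455158 (the z-rotation phases have unit modulus)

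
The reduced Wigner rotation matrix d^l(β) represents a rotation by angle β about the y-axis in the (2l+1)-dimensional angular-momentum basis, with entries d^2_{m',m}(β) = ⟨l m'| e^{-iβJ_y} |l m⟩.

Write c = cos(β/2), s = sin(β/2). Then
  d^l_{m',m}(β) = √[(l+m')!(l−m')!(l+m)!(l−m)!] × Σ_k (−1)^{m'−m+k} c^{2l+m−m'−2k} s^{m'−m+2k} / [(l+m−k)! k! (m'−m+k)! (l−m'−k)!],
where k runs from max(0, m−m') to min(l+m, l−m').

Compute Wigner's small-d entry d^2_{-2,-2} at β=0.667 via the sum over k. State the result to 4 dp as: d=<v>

d=0.7972

d^2_{-2,-2}(β=0.667) via Wigner's sum:
With c≡cos(β/2)=0.944902 and s≡sin(β/2)=0.327352, N=[1·24·1·24]^{1/2}=24.000000
k: max(0,(-2)−(-2))=0 … min(2+(-2),2−(-2))=0
  k=0: (−1)^0·24.0000/(24)·0.9449^4·0.3274^0 = +0.797164
d^2_{-2,-2}(0.667) = +0.797164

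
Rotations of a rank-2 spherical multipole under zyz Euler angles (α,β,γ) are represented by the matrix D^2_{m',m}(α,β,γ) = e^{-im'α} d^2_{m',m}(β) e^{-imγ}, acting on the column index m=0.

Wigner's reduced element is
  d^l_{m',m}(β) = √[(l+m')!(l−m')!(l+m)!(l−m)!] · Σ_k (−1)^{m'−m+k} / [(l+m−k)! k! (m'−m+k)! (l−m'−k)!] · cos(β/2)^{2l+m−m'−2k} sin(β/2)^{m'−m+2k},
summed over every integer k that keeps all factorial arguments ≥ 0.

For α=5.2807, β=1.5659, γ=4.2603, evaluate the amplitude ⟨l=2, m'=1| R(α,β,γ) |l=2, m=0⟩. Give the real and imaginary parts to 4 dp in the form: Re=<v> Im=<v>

Re=-0.0032 Im=-0.0051

D^2_{1,0}(5.2807,1.5659,4.2603) = e^{-i·1·5.2807}·d^2_{1,0}(1.5659)·e^{-i·0·4.2603}. Compute d first:
With c≡cos(β/2)=0.708836 and s≡sin(β/2)=0.705374, N=[6·1·2·2]^{1/2}=4.898979
k: max(0,(0)−(1))=0 … min(2+(0),2−(1))=1
  k=0: (−1)^1·4.8990/(2)·0.7088^3·0.7054^1 = -0.615363
  k=1: (−1)^2·4.8990/(2)·0.7088^1·0.7054^3 = +0.609367
d^2_{1,0}(1.5659) = -0.615363 +0.609367 = -0.005997
Phases: e^{-i·(1)·5.2807}=+0.538209+0.842811i, e^{-i·(0)·4.2603}=+1.000000+0.000000i ⇒ D=-0.003227-0.005054i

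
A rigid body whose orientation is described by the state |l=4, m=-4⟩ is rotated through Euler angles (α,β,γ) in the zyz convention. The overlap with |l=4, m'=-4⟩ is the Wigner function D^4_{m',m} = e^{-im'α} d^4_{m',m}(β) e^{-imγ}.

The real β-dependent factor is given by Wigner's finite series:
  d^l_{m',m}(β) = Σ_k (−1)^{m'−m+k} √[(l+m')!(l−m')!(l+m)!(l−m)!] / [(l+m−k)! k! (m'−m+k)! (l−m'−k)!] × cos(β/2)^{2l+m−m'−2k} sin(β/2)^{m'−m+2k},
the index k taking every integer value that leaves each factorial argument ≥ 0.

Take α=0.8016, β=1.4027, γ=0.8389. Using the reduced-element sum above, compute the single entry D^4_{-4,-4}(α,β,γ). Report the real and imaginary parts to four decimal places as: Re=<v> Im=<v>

Split into d^4_{-4,-4}(β=1.4027) × two z-phases.
With c≡cos(β/2)=0.763972 and s≡sin(β/2)=0.645250, N=[1·40320·1·40320]^{1/2}=40320.000000
k: max(0,(-4)−(-4))=0 … min(4+(-4),4−(-4))=0
  k=0: (−1)^0·40320.0000/(40320)·0.7640^8·0.6452^0 = +0.116043
d^4_{-4,-4}(1.4027) = +0.116043
D = (-0.997901-0.064762i)·(+0.116043)·(-0.977188-0.212378i) = +0.111562+0.031937i

Re=0.1116 Im=0.0319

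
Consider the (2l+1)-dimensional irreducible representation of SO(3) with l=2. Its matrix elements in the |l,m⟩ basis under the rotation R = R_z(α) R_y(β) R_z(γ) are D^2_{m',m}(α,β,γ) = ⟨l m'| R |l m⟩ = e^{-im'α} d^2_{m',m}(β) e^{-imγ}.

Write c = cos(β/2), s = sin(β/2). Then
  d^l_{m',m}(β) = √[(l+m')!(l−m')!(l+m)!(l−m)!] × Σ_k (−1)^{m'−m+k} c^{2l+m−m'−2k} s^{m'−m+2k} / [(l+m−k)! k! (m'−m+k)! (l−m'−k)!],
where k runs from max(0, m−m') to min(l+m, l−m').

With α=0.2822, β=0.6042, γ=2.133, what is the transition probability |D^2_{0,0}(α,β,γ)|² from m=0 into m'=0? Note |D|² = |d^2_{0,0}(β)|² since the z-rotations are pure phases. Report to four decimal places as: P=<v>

First d^2_{0,0}(β=0.6042), then the phase factors e^{-i(0)α} and e^{-i(0)γ}:
With c≡cos(β/2)=0.954714 and s≡sin(β/2)=0.297526, N=[2·2·2·2]^{1/2}=4.000000
The bounds max(0,m−m')=0 and min(l+m,l−m')=2 give 3 terms
  k=0: (−1)^0·4.0000/(4)·0.9547^4·0.2975^0 = +0.830793
  k=1: (−1)^1·4.0000/(1)·0.9547^2·0.2975^2 = -0.322742
  k=2: (−1)^2·4.0000/(4)·0.9547^0·0.2975^4 = +0.007836
d^2_{0,0}(0.6042) = +0.830793 -0.322742 +0.007836 = +0.515887
|D^2_{0,0}|² = |d^2_{0,0}(β)|² = (+0.515887)² = 0.266139 (the z-rotation phases have unit modulus)

P=0.2661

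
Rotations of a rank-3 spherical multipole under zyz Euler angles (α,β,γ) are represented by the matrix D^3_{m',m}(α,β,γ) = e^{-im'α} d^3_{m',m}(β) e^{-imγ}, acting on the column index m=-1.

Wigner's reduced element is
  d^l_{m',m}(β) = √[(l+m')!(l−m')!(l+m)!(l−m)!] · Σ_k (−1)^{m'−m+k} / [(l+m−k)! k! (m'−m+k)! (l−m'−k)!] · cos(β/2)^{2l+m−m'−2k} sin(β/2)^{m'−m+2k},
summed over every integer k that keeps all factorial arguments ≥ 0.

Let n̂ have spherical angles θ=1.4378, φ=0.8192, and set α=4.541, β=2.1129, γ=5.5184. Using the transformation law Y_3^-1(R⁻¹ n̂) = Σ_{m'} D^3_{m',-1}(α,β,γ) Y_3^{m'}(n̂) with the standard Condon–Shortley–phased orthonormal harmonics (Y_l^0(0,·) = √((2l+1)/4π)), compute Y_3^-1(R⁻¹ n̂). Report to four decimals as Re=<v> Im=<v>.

Need the full column D^3_{m',-1} for m'=−3..3 at α=4.541, β=2.1129, γ=5.5184.
cos(β/2)=0.491966, sin(β/2)=0.870614
d^3_{-3,-1}: single k=2 term ⇒ +0.171964;  D = +0.164692+0.049477i
d^3_{-2,-1}: k∈[1..2] ⇒ +0.079342 -0.496950 = -0.417608;  D = +0.186605-0.373598i
d^3_{-1,-1}: k∈[0..2] ⇒ +0.014178 -0.355207 +0.834305 = +0.493276;  D = -0.397233-0.292450i
d^3_{0,-1}: k∈[0..2] ⇒ -0.086914 +0.816572 -0.852423 = -0.122765;  D = -0.088579+0.085000i
d^3_{1,-1}: k∈[0..2] ⇒ +0.266405 -1.112406 +0.435467 = -0.410534;  D = -0.229562-0.340352i
d^3_{2,-1}: k∈[0..1] ⇒ -0.496950 +0.778152 = +0.281202;  D = -0.256532+0.115178i
d^3_{3,-1}: single k=0 term ⇒ +0.538541;  D = -0.133560-0.521717i
Y_3^{m'}(θ=1.4378,φ=0.8192) and Σ D·Y over m':
  (+0.1647+0.0495i)·(-0.3149-0.2567i)  (+0.1866-0.3736i)·(-0.0090-0.1328i)  (-0.3972-0.2924i)·(-0.1995+0.2135i)  (-0.0886+0.0850i)·(-0.1441+0.0000i)  (-0.2296-0.3404i)·(+0.1995+0.2135i)  (-0.2565+0.1152i)·(-0.0090+0.1328i)  (-0.1336-0.5217i)·(+0.3149-0.2567i)
Y_3^-1(R⁻¹ n̂) = -0.098155-0.399986i

Re=-0.0982 Im=-0.4000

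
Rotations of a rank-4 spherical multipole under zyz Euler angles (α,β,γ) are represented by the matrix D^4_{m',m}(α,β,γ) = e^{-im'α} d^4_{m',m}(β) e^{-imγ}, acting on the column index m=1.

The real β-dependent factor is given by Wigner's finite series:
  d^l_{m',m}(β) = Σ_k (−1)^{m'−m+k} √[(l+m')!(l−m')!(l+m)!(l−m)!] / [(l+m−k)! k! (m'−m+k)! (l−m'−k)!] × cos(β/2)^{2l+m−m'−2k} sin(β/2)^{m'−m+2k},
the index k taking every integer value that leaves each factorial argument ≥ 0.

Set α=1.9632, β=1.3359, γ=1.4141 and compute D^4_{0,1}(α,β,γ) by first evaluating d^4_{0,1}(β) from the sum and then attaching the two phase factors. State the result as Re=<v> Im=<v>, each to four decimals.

Re=-0.0518 Im=0.3276

Split into d^4_{0,1}(β=1.3359) × two z-phases.
c=cos(1.3359/2)=0.785093, s=sin(1.3359/2)=0.619378; N=√[24·24·120·6]=643.987578
k: max(0,(1)−(0))=1 … min(4+(1),4−(0))=4
  k=1: (−1)^0·643.9876/(144)·0.7851^7·0.6194^1 = +0.509235
  k=2: (−1)^1·643.9876/(24)·0.7851^5·0.6194^3 = -1.901686
  k=3: (−1)^2·643.9876/(24)·0.7851^3·0.6194^5 = +1.183608
  k=4: (−1)^3·643.9876/(144)·0.7851^1·0.6194^7 = -0.122779
d^4_{0,1}(1.3359) = +0.509235 -1.901686 +1.183608 -0.122779 = -0.331622
Phases: e^{-i·(0)·1.9632}=+1.000000+0.000000i, e^{-i·(1)·1.4141}=+0.156056-0.987748i ⇒ D=-0.051752+0.327559i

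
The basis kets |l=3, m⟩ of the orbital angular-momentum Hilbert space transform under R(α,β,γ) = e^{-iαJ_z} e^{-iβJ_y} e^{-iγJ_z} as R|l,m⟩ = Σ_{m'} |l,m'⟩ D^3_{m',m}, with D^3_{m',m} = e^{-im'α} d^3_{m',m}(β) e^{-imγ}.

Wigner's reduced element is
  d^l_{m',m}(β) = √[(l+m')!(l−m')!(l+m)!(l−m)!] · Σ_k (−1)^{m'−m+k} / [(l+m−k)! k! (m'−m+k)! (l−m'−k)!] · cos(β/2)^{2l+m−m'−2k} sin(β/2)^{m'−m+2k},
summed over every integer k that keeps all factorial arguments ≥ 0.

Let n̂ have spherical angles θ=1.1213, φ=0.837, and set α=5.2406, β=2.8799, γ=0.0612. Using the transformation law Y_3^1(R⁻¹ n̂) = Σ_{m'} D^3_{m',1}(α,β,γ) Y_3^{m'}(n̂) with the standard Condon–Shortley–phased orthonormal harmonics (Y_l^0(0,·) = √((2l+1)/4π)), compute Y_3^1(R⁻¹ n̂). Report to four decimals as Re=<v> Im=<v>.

Re=-0.0134 Im=-0.0556

Need the full column D^3_{m',1} for m'=−3..3 at α=5.2406, β=2.8799, γ=0.0612.
cos(β/2)=0.130473, sin(β/2)=0.991452
d^3_{-3,1}: single k=4 term ⇒ +0.063705;  D = -0.063634+0.003016i
d^3_{-2,1}: k∈[3..4] ⇒ +0.013690 -0.395257 = -0.381567;  D = +0.207693+0.320089i
d^3_{-1,1}: k∈[2..4] ⇒ +0.001709 -0.131589 +0.949795 = +0.819915;  D = +0.369142-0.732117i
d^3_{0,1}: k∈[1..3] ⇒ +0.000130 -0.022495 +0.432982 = +0.410617;  D = +0.409848-0.025114i
d^3_{1,1}: k∈[0..2] ⇒ +0.000005 -0.002279 +0.098692 = +0.096418;  D = +0.053596+0.080149i
d^3_{2,1}: k∈[0..1] ⇒ -0.000119 +0.013690 = +0.013572;  D = -0.005942+0.012202i
d^3_{3,1}: single k=0 term ⇒ +0.001103;  D = -0.001100+0.000083i
Y_3^{m'}(θ=1.1213,φ=0.837) and Σ D·Y over m':
  (-0.0636+0.0030i)·(-0.2462-0.1797i)  (+0.2077+0.3201i)·(-0.0371-0.3583i)  (+0.3691-0.7321i)·(-0.0109+0.0121i)  (+0.4098-0.0251i)·(-0.3334+0.0000i)  (+0.0536+0.0801i)·(+0.0109+0.0121i)  (-0.0059+0.0122i)·(-0.0371+0.3583i)  (-0.0011+0.0001i)·(+0.2462-0.1797i)
Y_3^1(R⁻¹ n̂) = -0.013403-0.055610i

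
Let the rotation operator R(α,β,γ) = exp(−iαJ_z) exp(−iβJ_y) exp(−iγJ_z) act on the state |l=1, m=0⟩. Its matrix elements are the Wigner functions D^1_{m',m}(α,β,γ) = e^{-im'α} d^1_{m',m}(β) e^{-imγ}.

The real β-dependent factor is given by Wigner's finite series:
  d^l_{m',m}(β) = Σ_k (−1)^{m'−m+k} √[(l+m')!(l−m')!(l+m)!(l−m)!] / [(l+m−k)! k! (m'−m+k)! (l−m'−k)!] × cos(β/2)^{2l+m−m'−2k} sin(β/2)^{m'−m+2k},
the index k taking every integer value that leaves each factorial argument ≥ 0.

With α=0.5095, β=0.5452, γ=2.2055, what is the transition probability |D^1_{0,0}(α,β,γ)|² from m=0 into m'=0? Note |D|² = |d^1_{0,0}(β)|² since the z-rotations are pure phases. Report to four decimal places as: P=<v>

First d^1_{0,0}(β=0.5452), then the phase factors e^{-i(0)α} and e^{-i(0)γ}:
Half-angle: c=0.963074, s=0.269236. N=√(1·1·1·1)=1.000000
The bounds max(0,m−m')=0 and min(l+m,l−m')=1 give 2 terms
  k=0: (−1)^0·1.0000/(1)·0.9631^2·0.2692^0 = +0.927512
  k=1: (−1)^1·1.0000/(1)·0.9631^0·0.2692^2 = -0.072488
d^1_{0,0}(0.5452) = +0.927512 -0.072488 = +0.855024
|D^1_{0,0}|² = |d^1_{0,0}(β)|² = (+0.855024)² = 0.731065 (the z-rotation phases have unit modulus)

P=0.7311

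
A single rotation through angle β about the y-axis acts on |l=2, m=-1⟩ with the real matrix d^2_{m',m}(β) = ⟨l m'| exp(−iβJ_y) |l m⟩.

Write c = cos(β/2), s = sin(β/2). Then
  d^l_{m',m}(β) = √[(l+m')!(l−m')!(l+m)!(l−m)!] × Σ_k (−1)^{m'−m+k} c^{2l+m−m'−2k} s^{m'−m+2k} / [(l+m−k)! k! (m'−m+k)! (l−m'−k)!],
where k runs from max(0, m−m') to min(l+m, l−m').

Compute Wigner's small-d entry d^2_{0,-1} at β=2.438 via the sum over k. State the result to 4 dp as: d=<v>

d=0.6042

d^2_{0,-1}(β=2.438) via Wigner's sum:
With c≡cos(β/2)=0.344585 and s≡sin(β/2)=0.938755, N=[2·2·1·6]^{1/2}=4.898979
k: max(0,(-1)−(0))=0 … min(2+(-1),2−(0))=1
  k=0: (−1)^1·4.8990/(2)·0.3446^3·0.9388^1 = -0.094084
  k=1: (−1)^2·4.8990/(2)·0.3446^1·0.9388^3 = +0.698279
d^2_{0,-1}(2.438) = -0.094084 +0.698279 = +0.604195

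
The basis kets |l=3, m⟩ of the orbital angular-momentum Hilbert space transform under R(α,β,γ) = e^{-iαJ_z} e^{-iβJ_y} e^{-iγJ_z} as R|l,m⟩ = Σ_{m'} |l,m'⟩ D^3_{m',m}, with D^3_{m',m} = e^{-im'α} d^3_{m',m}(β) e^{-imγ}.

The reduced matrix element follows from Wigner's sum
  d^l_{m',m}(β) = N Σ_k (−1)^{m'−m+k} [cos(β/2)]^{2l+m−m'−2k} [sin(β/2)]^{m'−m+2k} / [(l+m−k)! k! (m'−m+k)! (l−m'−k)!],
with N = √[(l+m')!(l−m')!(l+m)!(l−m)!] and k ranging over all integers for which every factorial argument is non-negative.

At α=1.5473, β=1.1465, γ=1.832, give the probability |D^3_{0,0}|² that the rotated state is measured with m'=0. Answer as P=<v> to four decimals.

D^3_{0,0}(1.5473,1.1465,1.832) = e^{-i·0·1.5473}·d^3_{0,0}(1.1465)·e^{-i·0·1.832}. Compute d first:
Half-angle: c=0.840143, s=0.542365. N=√(6·6·6·6)=36.000000
k∈{0,1,2,3} keeps every argument non-negative
  k=0: (−1)^0·36.0000/(36)·0.8401^6·0.5424^0 = +0.351656
  k=1: (−1)^1·36.0000/(4)·0.8401^4·0.5424^2 = -1.318982
  k=2: (−1)^2·36.0000/(4)·0.8401^2·0.5424^4 = +0.549688
  k=3: (−1)^3·36.0000/(36)·0.8401^0·0.5424^6 = -0.025454
d^3_{0,0}(1.1465) = +0.351656 -1.318982 +0.549688 -0.025454 = -0.443091
|D^3_{0,0}|² = |d^3_{0,0}(β)|² = (-0.443091)² = 0.196329 (the z-rotation phases have unit modulus)

P=0.1963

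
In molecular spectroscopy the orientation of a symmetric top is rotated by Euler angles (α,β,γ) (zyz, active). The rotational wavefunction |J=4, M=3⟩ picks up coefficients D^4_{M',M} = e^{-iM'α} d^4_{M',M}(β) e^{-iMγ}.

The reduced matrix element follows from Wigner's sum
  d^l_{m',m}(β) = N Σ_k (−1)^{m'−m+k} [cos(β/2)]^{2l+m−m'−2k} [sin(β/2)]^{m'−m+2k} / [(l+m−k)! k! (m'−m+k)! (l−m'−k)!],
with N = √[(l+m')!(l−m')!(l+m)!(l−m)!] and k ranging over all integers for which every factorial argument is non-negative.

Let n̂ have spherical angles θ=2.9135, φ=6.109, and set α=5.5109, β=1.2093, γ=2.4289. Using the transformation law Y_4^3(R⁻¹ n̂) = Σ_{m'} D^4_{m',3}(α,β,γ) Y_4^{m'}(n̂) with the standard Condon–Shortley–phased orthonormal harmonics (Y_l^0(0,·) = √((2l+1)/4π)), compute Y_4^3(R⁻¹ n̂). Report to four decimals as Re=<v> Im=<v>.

Need the full column D^4_{m',3} for m'=−4..4 at α=5.5109, β=1.2093, γ=2.4289.
cos(β/2)=0.822701, sin(β/2)=0.568474
d^4_{-4,3}: single k=7 term ⇒ +0.044644;  D = -0.025930+0.036342i
d^4_{-3,3}: k∈[6..7] ⇒ +0.159899 -0.010907 = +0.148993;  D = -0.146618+0.026495i
d^4_{-2,3}: k∈[5..6] ⇒ +0.371078 -0.059058 = +0.312020;  D = -0.258659-0.174504i
d^4_{-1,3}: k∈[4..5] ⇒ +0.632893 -0.181309 = +0.451584;  D = -0.091929-0.442128i
d^4_{0,3}: k∈[3..4] ⇒ +0.819232 -0.391151 = +0.428081;  D = +0.230026-0.361028i
d^4_{1,3}: k∈[2..3] ⇒ +0.795324 -0.632893 = +0.162431;  D = +0.158108-0.037225i
d^4_{2,3}: k∈[1..2] ⇒ +0.542587 -0.777191 = -0.234604;  D = -0.201095-0.120831i
d^4_{3,3}: k∈[0..1] ⇒ +0.209863 -0.701410 = -0.491547;  D = -0.125158-0.475346i
d^4_{4,3}: single k=0 term ⇒ -0.410157;  D = +0.201956-0.356991i
Y_4^{m'}(θ=2.9135,φ=6.109) and Σ D·Y over m':
  (-0.0259+0.0363i)·(+0.0009+0.0007i)  (-0.1466+0.0265i)·(-0.0122-0.0070i)  (-0.2587-0.1745i)·(+0.0907+0.0329i)  (-0.0919-0.4421i)·(-0.3738-0.0658i)  (+0.2300-0.3610i)·(+0.6396+0.0000i)  (+0.1581-0.0372i)·(+0.3738-0.0658i)  (-0.2011-0.1208i)·(+0.0907-0.0329i)  (-0.1252-0.4753i)·(+0.0122-0.0070i)  (+0.2020-0.3570i)·(+0.0009-0.0007i)
Y_4^3(R⁻¹ n̂) = +0.166090-0.117284i

Re=0.1661 Im=-0.1173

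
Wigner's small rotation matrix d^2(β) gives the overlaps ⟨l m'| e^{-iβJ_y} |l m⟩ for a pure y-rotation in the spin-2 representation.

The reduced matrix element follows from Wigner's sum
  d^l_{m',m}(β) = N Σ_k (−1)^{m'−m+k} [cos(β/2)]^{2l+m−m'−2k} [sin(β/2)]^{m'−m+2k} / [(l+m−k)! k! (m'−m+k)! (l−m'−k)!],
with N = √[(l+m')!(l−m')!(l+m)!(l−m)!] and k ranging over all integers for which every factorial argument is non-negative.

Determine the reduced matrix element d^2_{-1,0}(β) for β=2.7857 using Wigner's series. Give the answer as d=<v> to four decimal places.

d=-0.4000

d^2_{-1,0}(β=2.7857) via Wigner's sum:
c=cos(2.7857/2)=0.177009, s=sin(2.7857/2)=0.984209; N=√[1·6·2·2]=4.898979
Admissible k: 1..2 (factorial args all ≥0)
  k=1: (−1)^0·4.8990/(2)·0.1770^3·0.9842^1 = +0.013370
  k=2: (−1)^1·4.8990/(2)·0.1770^1·0.9842^3 = -0.413364
d^2_{-1,0}(2.7857) = +0.013370 -0.413364 = -0.399993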